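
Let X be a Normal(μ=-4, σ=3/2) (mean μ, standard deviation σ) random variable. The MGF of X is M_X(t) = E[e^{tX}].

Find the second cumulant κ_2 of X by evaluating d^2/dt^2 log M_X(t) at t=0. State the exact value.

M_X(t) = e^(9*t^2/8 - 4*t)
K_X(t) = log M_X(t) = 9*t^2/8 - 4*t
dK/dt = 9*t/4 - 4
d^2K/dt^2 = 9/4

κ_2 = d^2K/dt^2 |_{t=0} = 9/4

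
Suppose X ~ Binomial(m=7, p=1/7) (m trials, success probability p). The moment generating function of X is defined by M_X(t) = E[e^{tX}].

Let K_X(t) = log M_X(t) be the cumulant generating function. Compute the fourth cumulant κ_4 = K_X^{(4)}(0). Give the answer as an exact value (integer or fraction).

M_X(t) = (e^(t)/7 + 6/7)^7
K_X(t) = log M_X(t) = 7*log(e^(t)/7 + 6/7)
dK/dt = 7*e^(t)/(e^(t) + 6)
d^2K/dt^2 = 42*e^(t)/(e^(2*t) + 12*e^(t) + 36)
d^3K/dt^3 = (-42*e^(2*t) + 252*e^(t))/(e^(3*t) + 18*e^(2*t) + 108*e^(t) + 216)
d^4K/dt^4 = (42*e^(3*t) - 1008*e^(2*t) + 1512*e^(t))/(e^(4*t) + 24*e^(3*t) + 216*e^(2*t) + 864*e^(t) + 1296)

κ_4 = d^4K/dt^4 |_{t=0} = 78/343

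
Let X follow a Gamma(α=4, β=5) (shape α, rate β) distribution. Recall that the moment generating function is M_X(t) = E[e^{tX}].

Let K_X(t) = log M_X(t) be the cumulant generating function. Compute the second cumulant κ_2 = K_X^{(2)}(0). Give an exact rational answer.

M_X(t) = 625/(5 - t)^4
K_X(t) = log M_X(t) = -4*log(5 - t) + 4*log(5)
K^(2)(t) = 4/(t^2 - 10*t + 25)

κ_2 = K^(2)(0) = 4/25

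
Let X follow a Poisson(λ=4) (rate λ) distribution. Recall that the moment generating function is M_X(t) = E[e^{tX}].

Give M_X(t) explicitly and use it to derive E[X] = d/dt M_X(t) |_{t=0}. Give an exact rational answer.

E[X] = M^(1)(0) = 4

M_X(t) = e^(4*e^(t) - 4)
M^(1)(t) = 4*e^(-4)*e^(t)*e^(4*e^(t))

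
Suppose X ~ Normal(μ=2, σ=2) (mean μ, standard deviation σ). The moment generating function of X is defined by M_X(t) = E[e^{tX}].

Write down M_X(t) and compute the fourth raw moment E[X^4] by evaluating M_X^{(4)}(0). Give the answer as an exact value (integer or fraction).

M_X(t) = e^(2*t^2 + 2*t)
dM/dt = 4*t*e^(2*t)*e^(2*t^2) + 2*e^(2*t)*e^(2*t^2)
d^2M/dt^2 = 16*t^2*e^(2*t)*e^(2*t^2) + 16*t*e^(2*t)*e^(2*t^2) + 8*e^(2*t)*e^(2*t^2)
d^3M/dt^3 = 64*t^3*e^(2*t)*e^(2*t^2) + 96*t^2*e^(2*t)*e^(2*t^2) + 96*t*e^(2*t)*e^(2*t^2) + 32*e^(2*t)*e^(2*t^2)
d^4M/dt^4 = 256*t^4*e^(2*t)*e^(2*t^2) + 512*t^3*e^(2*t)*e^(2*t^2) + 768*t^2*e^(2*t)*e^(2*t^2) + 512*t*e^(2*t)*e^(2*t^2) + 160*e^(2*t)*e^(2*t^2)

E[X^4] = d^4M/dt^4 |_{t=0} = 160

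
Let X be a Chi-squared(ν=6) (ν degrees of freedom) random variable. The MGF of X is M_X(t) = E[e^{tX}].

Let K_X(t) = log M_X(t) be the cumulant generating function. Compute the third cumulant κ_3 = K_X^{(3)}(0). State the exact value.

M_X(t) = (1 - 2*t)^(-3)
K_X(t) = log M_X(t) = -3*log(1 - 2*t)
D^3[K](t) = -48/(8*t^3 - 12*t^2 + 6*t - 1)

κ_3 = D^3[K](0) = 48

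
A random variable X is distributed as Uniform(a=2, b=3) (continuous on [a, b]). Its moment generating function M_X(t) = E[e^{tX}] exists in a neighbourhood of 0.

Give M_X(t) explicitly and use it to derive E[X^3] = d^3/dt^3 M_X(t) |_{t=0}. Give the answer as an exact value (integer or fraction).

E[X^3] = d^3M/dt^3 |_{t=0} = 65/4

M_X(t) = (e^(3*t) - e^(2*t))/t
dM/dt = (3*t*e^(3*t) - 2*t*e^(2*t) - e^(3*t) + e^(2*t))/t^2
d^2M/dt^2 = (9*t^2*e^(3*t) - 4*t^2*e^(2*t) - 6*t*e^(3*t) + 4*t*e^(2*t) + 2*e^(3*t) - 2*e^(2*t))/t^3
d^3M/dt^3 = (27*t^3*e^(3*t) - 8*t^3*e^(2*t) - 27*t^2*e^(3*t) + 12*t^2*e^(2*t) + 18*t*e^(3*t) - 12*t*e^(2*t) - 6*e^(3*t) + 6*e^(2*t))/t^4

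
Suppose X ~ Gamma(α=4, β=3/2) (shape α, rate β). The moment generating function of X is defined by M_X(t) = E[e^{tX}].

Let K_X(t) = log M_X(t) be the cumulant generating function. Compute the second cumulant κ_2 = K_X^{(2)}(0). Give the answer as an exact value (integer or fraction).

κ_2 = K^(2)(0) = 16/9

M_X(t) = 81/(16*(3/2 - t)^4)
K_X(t) = log M_X(t) = -4*log(3/2 - t) - 4*log(2) + 4*log(3)
K^(2)(t) = 16/(4*t^2 - 12*t + 9)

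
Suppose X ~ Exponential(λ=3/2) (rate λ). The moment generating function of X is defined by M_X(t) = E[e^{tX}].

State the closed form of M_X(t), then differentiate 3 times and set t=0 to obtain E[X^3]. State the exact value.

M_X(t) = 3/(2*(3/2 - t))
M′(t) = 6/(4*t^2 - 12*t + 9)
M′′(t) = -24/(8*t^3 - 36*t^2 + 54*t - 27)
M′′′(t) = 144/(16*t^4 - 96*t^3 + 216*t^2 - 216*t + 81)

E[X^3] = M′′′(0) = 16/9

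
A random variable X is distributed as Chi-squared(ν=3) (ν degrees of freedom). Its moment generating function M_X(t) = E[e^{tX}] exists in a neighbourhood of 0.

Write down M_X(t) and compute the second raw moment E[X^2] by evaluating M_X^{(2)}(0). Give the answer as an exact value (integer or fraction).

M_X(t) = (1 - 2*t)^(-3/2)
D^2[M](t) = -15/(8*t^3*√(1 - 2*t) - 12*t^2*√(1 - 2*t) + 6*t*√(1 - 2*t) - √(1 - 2*t))

E[X^2] = D^2[M](0) = 15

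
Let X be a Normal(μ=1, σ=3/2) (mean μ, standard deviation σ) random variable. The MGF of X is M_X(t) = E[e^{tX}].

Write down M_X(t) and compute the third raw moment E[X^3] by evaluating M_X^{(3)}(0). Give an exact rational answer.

E[X^3] = M′′′(0) = 31/4

M_X(t) = e^(9*t^2/8 + t)
M′(t) = 9*t*e^(t)*e^(9*t^2/8)/4 + e^(t)*e^(9*t^2/8)
M′′(t) = 81*t^2*e^(t)*e^(9*t^2/8)/16 + 9*t*e^(t)*e^(9*t^2/8)/2 + 13*e^(t)*e^(9*t^2/8)/4
M′′′(t) = 729*t^3*e^(t)*e^(9*t^2/8)/64 + 243*t^2*e^(t)*e^(9*t^2/8)/16 + 351*t*e^(t)*e^(9*t^2/8)/16 + 31*e^(t)*e^(9*t^2/8)/4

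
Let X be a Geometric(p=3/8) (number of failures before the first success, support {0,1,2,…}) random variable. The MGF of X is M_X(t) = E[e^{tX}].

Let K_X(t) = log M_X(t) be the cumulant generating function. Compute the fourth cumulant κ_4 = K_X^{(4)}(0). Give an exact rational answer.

M_X(t) = 3/(8*(1 - 5*e^(t)/8))
K_X(t) = log M_X(t) = -log(1 - 5*e^(t)/8) - 3*log(2) + log(3)
K^(4)(t) = (1000*e^(3*t) + 6400*e^(2*t) + 2560*e^(t))/(625*e^(4*t) - 4000*e^(3*t) + 9600*e^(2*t) - 10240*e^(t) + 4096)

κ_4 = K^(4)(0) = 3320/27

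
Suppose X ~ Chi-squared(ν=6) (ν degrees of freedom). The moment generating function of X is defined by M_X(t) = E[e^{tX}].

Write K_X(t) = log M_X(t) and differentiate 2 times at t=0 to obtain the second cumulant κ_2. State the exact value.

κ_2 = d^2K/dt^2 |_{t=0} = 12

M_X(t) = (1 - 2*t)^(-3)
K_X(t) = log M_X(t) = -3*log(1 - 2*t)
dK/dt = -6/(2*t - 1)
d^2K/dt^2 = 12/(4*t^2 - 4*t + 1)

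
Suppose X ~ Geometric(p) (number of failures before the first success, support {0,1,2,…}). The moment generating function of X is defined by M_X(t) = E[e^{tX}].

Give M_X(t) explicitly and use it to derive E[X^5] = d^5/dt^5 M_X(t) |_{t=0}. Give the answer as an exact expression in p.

E[X^5] = M′′′′′(0) = -1 + 31/p - 180/p^2 + 390/p^3 - 360/p^4 + 120/p^5

M_X(t) = p/(-(1 - p)*e^(t) + 1)
M′(t) = (-p^2*e^(t) + p*e^(t))/(p^2*e^(2*t) - 2*p*e^(2*t) + 2*p*e^(t) + e^(2*t) - 2*e^(t) + 1)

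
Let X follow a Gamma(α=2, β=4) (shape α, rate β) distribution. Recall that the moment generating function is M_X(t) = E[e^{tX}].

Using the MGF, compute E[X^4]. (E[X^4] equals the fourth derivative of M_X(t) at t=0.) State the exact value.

M_X(t) = 16/(4 - t)^2
dM/dt = -32/(t^3 - 12*t^2 + 48*t - 64)
d^2M/dt^2 = 96/(t^4 - 16*t^3 + 96*t^2 - 256*t + 256)
d^3M/dt^3 = -384/(t^5 - 20*t^4 + 160*t^3 - 640*t^2 + 1280*t - 1024)
d^4M/dt^4 = 1920/(t^6 - 24*t^5 + 240*t^4 - 1280*t^3 + 3840*t^2 - 6144*t + 4096)

E[X^4] = d^4M/dt^4 |_{t=0} = 15/32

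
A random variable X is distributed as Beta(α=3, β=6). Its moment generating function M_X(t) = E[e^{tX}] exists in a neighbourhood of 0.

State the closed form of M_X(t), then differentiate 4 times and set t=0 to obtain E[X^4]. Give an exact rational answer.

E[X^4] = D^4[M](0) = 1/33

M_X(t) = ₁F₁(3; 9; t)
D^4[M](t) = ₁F₁(7; 13; t)/33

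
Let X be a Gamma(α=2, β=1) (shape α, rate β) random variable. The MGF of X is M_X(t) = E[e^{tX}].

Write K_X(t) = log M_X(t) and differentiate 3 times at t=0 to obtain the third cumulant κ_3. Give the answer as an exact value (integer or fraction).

κ_3 = D^3[K](0) = 4

M_X(t) = (1 - t)^(-2)
K_X(t) = log M_X(t) = -2*log(1 - t)
D^3[K](t) = -4/(t^3 - 3*t^2 + 3*t - 1)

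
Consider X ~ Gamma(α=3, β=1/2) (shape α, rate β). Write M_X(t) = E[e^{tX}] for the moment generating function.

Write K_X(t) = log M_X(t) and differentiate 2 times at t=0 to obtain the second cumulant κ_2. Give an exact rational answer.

M_X(t) = 1/(8*(1/2 - t)^3)
K_X(t) = log M_X(t) = -3*log(1/2 - t) - 3*log(2)
D^2[K](t) = 12/(4*t^2 - 4*t + 1)

κ_2 = D^2[K](0) = 12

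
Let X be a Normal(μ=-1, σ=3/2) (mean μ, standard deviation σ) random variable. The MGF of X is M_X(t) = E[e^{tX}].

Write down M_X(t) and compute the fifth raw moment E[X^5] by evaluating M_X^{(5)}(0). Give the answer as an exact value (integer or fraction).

E[X^5] = M^(5)(0) = -1591/16

M_X(t) = e^(9*t^2/8 - t)
M^(5)(t) = (59049*t^5*e^(9*t^2/8) - 131220*t^4*e^(9*t^2/8) + 379080*t^3*e^(9*t^2/8) - 401760*t^2*e^(9*t^2/8) + 342000*t*e^(9*t^2/8) - 101824*e^(9*t^2/8))*e^(-t)/1024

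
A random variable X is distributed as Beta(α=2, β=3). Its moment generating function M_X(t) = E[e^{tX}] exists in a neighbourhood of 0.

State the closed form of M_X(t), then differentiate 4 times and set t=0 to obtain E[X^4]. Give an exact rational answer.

M_X(t) = ₁F₁(2; 5; t)
M′(t) = 2*₁F₁(3; 6; t)/5
M′′(t) = ₁F₁(4; 7; t)/5
M′′′(t) = 4*₁F₁(5; 8; t)/35
M′′′′(t) = ₁F₁(6; 9; t)/14

E[X^4] = M′′′′(0) = 1/14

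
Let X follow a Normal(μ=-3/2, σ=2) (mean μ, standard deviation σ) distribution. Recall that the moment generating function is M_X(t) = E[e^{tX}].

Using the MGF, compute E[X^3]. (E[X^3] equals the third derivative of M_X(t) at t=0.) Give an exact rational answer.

E[X^3] = M′′′(0) = -171/8

M_X(t) = e^(2*t^2 - 3*t/2)
M′(t) = 4*t*e^(-3*t/2)*e^(2*t^2) - 3*e^(-3*t/2)*e^(2*t^2)/2
M′′(t) = (64*t^2*e^(2*t^2) - 48*t*e^(2*t^2) + 25*e^(2*t^2))*e^(-3*t/2)/4
M′′′(t) = (512*t^3*e^(2*t^2) - 576*t^2*e^(2*t^2) + 600*t*e^(2*t^2) - 171*e^(2*t^2))*e^(-3*t/2)/8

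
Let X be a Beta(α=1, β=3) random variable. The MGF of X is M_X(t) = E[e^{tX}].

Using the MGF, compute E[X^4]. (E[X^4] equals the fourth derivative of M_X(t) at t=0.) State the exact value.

E[X^4] = D^4[M](0) = 1/35

M_X(t) = ₁F₁(1; 4; t)
D^4[M](t) = ₁F₁(5; 8; t)/35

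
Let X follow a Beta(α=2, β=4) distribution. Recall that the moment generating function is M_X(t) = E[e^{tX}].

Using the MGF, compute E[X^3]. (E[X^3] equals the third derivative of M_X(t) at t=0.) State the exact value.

E[X^3] = M^(3)(0) = 1/14

M_X(t) = ₁F₁(2; 6; t)
M^(3)(t) = ₁F₁(5; 9; t)/14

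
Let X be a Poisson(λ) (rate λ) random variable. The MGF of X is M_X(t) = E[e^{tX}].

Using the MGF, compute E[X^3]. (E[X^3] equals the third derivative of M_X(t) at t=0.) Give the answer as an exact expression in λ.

E[X^3] = d^3M/dt^3 |_{t=0} = λ*(λ^2 + 3*λ + 1)

M_X(t) = e^(λ*(e^(t) - 1))
dM/dt = λ*e^(-λ)*e^(t)*e^(λ*e^(t))
d^2M/dt^2 = (λ^2*e^(2*t)*e^(λ*e^(t)) + λ*e^(t)*e^(λ*e^(t)))*e^(-λ)
d^3M/dt^3 = (λ^3*e^(3*t)*e^(λ*e^(t)) + 3*λ^2*e^(2*t)*e^(λ*e^(t)) + λ*e^(t)*e^(λ*e^(t)))*e^(-λ)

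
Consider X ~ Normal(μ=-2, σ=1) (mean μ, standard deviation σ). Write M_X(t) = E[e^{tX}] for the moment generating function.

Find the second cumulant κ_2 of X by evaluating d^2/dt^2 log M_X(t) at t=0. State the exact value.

κ_2 = D^2[K](0) = 1

M_X(t) = e^(t^2/2 - 2*t)
K_X(t) = log M_X(t) = t^2/2 - 2*t
D^2[K](t) = 1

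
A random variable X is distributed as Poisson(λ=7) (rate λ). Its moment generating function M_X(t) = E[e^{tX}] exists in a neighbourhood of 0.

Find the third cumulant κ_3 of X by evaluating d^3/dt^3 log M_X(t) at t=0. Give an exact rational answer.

κ_3 = K′′′(0) = 7

M_X(t) = e^(7*e^(t) - 7)
K_X(t) = log M_X(t) = 7*e^(t) - 7
K′(t) = 7*e^(t)
K′′(t) = 7*e^(t)
K′′′(t) = 7*e^(t)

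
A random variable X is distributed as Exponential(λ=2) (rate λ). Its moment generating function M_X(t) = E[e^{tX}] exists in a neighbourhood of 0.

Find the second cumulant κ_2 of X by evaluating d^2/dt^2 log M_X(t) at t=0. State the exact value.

κ_2 = D^2[K](0) = 1/4

M_X(t) = 2/(2 - t)
K_X(t) = log M_X(t) = -log(2 - t) + log(2)
D^2[K](t) = 1/(t^2 - 4*t + 4)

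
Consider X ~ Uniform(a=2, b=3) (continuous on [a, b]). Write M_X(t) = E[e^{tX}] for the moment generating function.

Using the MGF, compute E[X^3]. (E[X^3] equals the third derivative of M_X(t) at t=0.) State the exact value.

M_X(t) = (e^(3*t) - e^(2*t))/t
D^3[M](t) = (27*t^3*e^(3*t) - 8*t^3*e^(2*t) - 27*t^2*e^(3*t) + 12*t^2*e^(2*t) + 18*t*e^(3*t) - 12*t*e^(2*t) - 6*e^(3*t) + 6*e^(2*t))/t^4

E[X^3] = D^3[M](0) = 65/4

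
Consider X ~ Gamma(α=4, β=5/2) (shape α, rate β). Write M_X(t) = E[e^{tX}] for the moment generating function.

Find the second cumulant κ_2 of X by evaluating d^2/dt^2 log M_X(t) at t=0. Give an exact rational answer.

M_X(t) = 625/(16*(5/2 - t)^4)
K_X(t) = log M_X(t) = -4*log(5/2 - t) - 4*log(2) + 4*log(5)
dK/dt = -8/(2*t - 5)
d^2K/dt^2 = 16/(4*t^2 - 20*t + 25)

κ_2 = d^2K/dt^2 |_{t=0} = 16/25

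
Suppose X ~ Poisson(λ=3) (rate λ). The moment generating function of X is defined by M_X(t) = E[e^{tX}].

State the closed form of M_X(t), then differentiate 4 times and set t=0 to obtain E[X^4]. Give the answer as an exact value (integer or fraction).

M_X(t) = e^(3*e^(t) - 3)
D^4[M](t) = (81*e^(4*t)*e^(3*e^(t)) + 162*e^(3*t)*e^(3*e^(t)) + 63*e^(2*t)*e^(3*e^(t)) + 3*e^(t)*e^(3*e^(t)))*e^(-3)

E[X^4] = D^4[M](0) = 309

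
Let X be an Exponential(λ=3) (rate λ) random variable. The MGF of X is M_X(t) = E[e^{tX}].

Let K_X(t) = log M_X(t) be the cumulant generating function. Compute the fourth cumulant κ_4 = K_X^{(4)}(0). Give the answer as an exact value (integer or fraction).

κ_4 = K^(4)(0) = 2/27

M_X(t) = 3/(3 - t)
K_X(t) = log M_X(t) = -log(3 - t) + log(3)
K^(4)(t) = 6/(t^4 - 12*t^3 + 54*t^2 - 108*t + 81)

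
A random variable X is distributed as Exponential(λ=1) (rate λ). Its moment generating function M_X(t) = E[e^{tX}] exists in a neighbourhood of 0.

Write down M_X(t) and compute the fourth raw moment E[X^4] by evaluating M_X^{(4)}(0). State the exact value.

E[X^4] = d^4M/dt^4 |_{t=0} = 24

M_X(t) = 1/(1 - t)
dM/dt = 1/(t^2 - 2*t + 1)
d^2M/dt^2 = -2/(t^3 - 3*t^2 + 3*t - 1)
d^3M/dt^3 = 6/(t^4 - 4*t^3 + 6*t^2 - 4*t + 1)
d^4M/dt^4 = -24/(t^5 - 5*t^4 + 10*t^3 - 10*t^2 + 5*t - 1)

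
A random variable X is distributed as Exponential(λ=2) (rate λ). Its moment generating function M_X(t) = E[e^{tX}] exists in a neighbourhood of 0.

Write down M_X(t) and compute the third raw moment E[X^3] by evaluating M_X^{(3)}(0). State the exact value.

E[X^3] = M^(3)(0) = 3/4

M_X(t) = 2/(2 - t)
M^(3)(t) = 12/(t^4 - 8*t^3 + 24*t^2 - 32*t + 16)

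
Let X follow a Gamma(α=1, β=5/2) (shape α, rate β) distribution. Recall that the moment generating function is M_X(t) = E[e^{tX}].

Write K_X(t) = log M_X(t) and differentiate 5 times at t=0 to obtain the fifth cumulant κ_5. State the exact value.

M_X(t) = 5/(2*(5/2 - t))
K_X(t) = log M_X(t) = -log(5/2 - t) - log(2) + log(5)
dK/dt = -2/(2*t - 5)
d^2K/dt^2 = 4/(4*t^2 - 20*t + 25)
d^3K/dt^3 = -16/(8*t^3 - 60*t^2 + 150*t - 125)
d^4K/dt^4 = 96/(16*t^4 - 160*t^3 + 600*t^2 - 1000*t + 625)
d^5K/dt^5 = -768/(32*t^5 - 400*t^4 + 2000*t^3 - 5000*t^2 + 6250*t - 3125)

κ_5 = d^5K/dt^5 |_{t=0} = 768/3125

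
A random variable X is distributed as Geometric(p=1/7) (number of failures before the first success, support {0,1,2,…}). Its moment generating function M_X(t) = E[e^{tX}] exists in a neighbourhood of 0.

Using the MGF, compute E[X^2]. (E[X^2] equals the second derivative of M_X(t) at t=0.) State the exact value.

E[X^2] = d^2M/dt^2 |_{t=0} = 78

M_X(t) = 1/(7*(1 - 6*e^(t)/7))
dM/dt = 6*e^(t)/(36*e^(2*t) - 84*e^(t) + 49)
d^2M/dt^2 = (-36*e^(2*t) - 42*e^(t))/(216*e^(3*t) - 756*e^(2*t) + 882*e^(t) - 343)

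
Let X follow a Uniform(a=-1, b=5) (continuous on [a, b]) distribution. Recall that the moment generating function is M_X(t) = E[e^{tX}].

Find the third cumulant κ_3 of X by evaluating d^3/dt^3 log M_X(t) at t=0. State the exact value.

κ_3 = d^3K/dt^3 |_{t=0} = 0

M_X(t) = (e^(5*t) - e^(-t))/(6*t)
K_X(t) = log M_X(t) = -log(t) + log(e^(5*t) - e^(-t)) - log(6)
dK/dt = (5*t*e^(6*t) + t - e^(6*t) + 1)/(t*e^(6*t) - t)
d^2K/dt^2 = (-36*t^2*e^(6*t) + e^(12*t) - 2*e^(6*t) + 1)/(t^2*e^(12*t) - 2*t^2*e^(6*t) + t^2)
d^3K/dt^3 = (216*t^3*e^(12*t) + 216*t^3*e^(6*t) - 2*e^(18*t) + 6*e^(12*t) - 6*e^(6*t) + 2)/(t^3*e^(18*t) - 3*t^3*e^(12*t) + 3*t^3*e^(6*t) - t^3)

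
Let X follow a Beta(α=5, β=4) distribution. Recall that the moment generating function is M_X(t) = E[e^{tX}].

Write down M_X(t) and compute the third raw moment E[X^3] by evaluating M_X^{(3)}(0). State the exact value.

E[X^3] = D^3[M](0) = 7/33

M_X(t) = ₁F₁(5; 9; t)
D^3[M](t) = 7*₁F₁(8; 12; t)/33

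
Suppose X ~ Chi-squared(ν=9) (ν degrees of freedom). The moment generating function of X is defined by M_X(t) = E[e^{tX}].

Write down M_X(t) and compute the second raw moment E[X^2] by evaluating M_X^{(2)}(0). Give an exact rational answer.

M_X(t) = (1 - 2*t)^(-9/2)
M′(t) = -9/(32*t^5*√(1 - 2*t) - 80*t^4*√(1 - 2*t) + 80*t^3*√(1 - 2*t) - 40*t^2*√(1 - 2*t) + 10*t*√(1 - 2*t) - √(1 - 2*t))
M′′(t) = 99/(64*t^6*√(1 - 2*t) - 192*t^5*√(1 - 2*t) + 240*t^4*√(1 - 2*t) - 160*t^3*√(1 - 2*t) + 60*t^2*√(1 - 2*t) - 12*t*√(1 - 2*t) + √(1 - 2*t))

E[X^2] = M′′(0) = 99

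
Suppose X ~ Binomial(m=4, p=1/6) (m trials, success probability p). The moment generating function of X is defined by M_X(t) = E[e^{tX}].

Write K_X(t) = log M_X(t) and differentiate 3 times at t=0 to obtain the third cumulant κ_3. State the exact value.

κ_3 = d^3K/dt^3 |_{t=0} = 10/27

M_X(t) = (e^(t)/6 + 5/6)^4
K_X(t) = log M_X(t) = 4*log(e^(t)/6 + 5/6)
dK/dt = 4*e^(t)/(e^(t) + 5)
d^2K/dt^2 = 20*e^(t)/(e^(2*t) + 10*e^(t) + 25)
d^3K/dt^3 = (-20*e^(2*t) + 100*e^(t))/(e^(3*t) + 15*e^(2*t) + 75*e^(t) + 125)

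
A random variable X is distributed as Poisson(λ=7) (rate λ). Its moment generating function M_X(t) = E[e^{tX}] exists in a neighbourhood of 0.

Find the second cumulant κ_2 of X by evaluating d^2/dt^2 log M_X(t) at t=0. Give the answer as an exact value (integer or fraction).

κ_2 = K^(2)(0) = 7

M_X(t) = e^(7*e^(t) - 7)
K_X(t) = log M_X(t) = 7*e^(t) - 7
K^(2)(t) = 7*e^(t)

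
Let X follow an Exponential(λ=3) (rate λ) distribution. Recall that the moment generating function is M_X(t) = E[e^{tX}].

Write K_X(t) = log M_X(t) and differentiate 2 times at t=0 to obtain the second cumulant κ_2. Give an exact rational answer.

M_X(t) = 3/(3 - t)
K_X(t) = log M_X(t) = -log(3 - t) + log(3)
K′(t) = -1/(t - 3)
K′′(t) = 1/(t^2 - 6*t + 9)

κ_2 = K′′(0) = 1/9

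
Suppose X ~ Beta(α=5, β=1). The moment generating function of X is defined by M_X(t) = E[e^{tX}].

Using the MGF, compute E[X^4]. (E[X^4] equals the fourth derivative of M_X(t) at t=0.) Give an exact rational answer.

M_X(t) = ₁F₁(5; 6; t)
D^4[M](t) = 5*₁F₁(9; 10; t)/9

E[X^4] = D^4[M](0) = 5/9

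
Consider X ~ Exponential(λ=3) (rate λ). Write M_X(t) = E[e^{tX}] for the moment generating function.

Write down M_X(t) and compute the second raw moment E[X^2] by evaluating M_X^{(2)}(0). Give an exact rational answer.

M_X(t) = 3/(3 - t)
dM/dt = 3/(t^2 - 6*t + 9)
d^2M/dt^2 = -6/(t^3 - 9*t^2 + 27*t - 27)

E[X^2] = d^2M/dt^2 |_{t=0} = 2/9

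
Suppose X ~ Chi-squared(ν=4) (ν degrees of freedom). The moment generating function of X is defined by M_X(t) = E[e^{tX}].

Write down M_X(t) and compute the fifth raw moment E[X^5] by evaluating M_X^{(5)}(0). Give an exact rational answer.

M_X(t) = (1 - 2*t)^(-2)
D^5[M](t) = -23040/(128*t^7 - 448*t^6 + 672*t^5 - 560*t^4 + 280*t^3 - 84*t^2 + 14*t - 1)

E[X^5] = D^5[M](0) = 23040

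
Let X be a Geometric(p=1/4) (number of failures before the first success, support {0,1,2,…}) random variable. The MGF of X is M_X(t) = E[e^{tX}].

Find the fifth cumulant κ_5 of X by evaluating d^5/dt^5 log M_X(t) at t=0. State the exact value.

M_X(t) = 1/(4*(1 - 3*e^(t)/4))
K_X(t) = log M_X(t) = -log(1 - 3*e^(t)/4) - 2*log(2)
D^5[K](t) = (-324*e^(4*t) - 4752*e^(3*t) - 6336*e^(2*t) - 768*e^(t))/(243*e^(5*t) - 1620*e^(4*t) + 4320*e^(3*t) - 5760*e^(2*t) + 3840*e^(t) - 1024)

κ_5 = D^5[K](0) = 12180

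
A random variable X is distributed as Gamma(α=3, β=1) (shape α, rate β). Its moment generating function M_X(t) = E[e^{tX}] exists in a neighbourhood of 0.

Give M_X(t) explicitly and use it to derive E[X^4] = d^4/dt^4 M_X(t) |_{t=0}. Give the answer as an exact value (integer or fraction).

M_X(t) = (1 - t)^(-3)
D^4[M](t) = -360/(t^7 - 7*t^6 + 21*t^5 - 35*t^4 + 35*t^3 - 21*t^2 + 7*t - 1)

E[X^4] = D^4[M](0) = 360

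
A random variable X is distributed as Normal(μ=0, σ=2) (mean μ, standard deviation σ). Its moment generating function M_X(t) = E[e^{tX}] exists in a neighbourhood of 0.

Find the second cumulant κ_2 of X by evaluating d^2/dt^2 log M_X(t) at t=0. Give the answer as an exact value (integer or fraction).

κ_2 = d^2K/dt^2 |_{t=0} = 4

M_X(t) = e^(2*t^2)
K_X(t) = log M_X(t) = 2*t^2
dK/dt = 4*t
d^2K/dt^2 = 4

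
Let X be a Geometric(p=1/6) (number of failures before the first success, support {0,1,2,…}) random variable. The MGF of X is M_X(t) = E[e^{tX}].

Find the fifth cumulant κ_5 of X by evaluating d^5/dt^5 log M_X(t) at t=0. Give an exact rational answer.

κ_5 = K′′′′′(0) = 119130

M_X(t) = 1/(6*(1 - 5*e^(t)/6))
K_X(t) = log M_X(t) = -log(1 - 5*e^(t)/6) - log(6)
K′(t) = -5*e^(t)/(5*e^(t) - 6)
K′′(t) = 30*e^(t)/(25*e^(2*t) - 60*e^(t) + 36)
K′′′(t) = (-150*e^(2*t) - 180*e^(t))/(125*e^(3*t) - 450*e^(2*t) + 540*e^(t) - 216)
K′′′′(t) = (750*e^(3*t) + 3600*e^(2*t) + 1080*e^(t))/(625*e^(4*t) - 3000*e^(3*t) + 5400*e^(2*t) - 4320*e^(t) + 1296)
K′′′′′(t) = (-3750*e^(4*t) - 49500*e^(3*t) - 59400*e^(2*t) - 6480*e^(t))/(3125*e^(5*t) - 18750*e^(4*t) + 45000*e^(3*t) - 54000*e^(2*t) + 32400*e^(t) - 7776)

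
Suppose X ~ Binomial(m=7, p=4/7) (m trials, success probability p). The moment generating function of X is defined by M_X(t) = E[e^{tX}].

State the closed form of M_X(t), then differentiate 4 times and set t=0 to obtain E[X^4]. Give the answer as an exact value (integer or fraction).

E[X^4] = d^4M/dt^4 |_{t=0} = 145660/343

M_X(t) = (4*e^(t)/7 + 3/7)^7
dM/dt = 16384*e^(7*t)/117649 + 73728*e^(6*t)/117649 + 138240*e^(5*t)/117649 + 138240*e^(4*t)/117649 + 77760*e^(3*t)/117649 + 23328*e^(2*t)/117649 + 2916*e^(t)/117649
d^2M/dt^2 = 16384*e^(7*t)/16807 + 442368*e^(6*t)/117649 + 691200*e^(5*t)/117649 + 552960*e^(4*t)/117649 + 233280*e^(3*t)/117649 + 46656*e^(2*t)/117649 + 2916*e^(t)/117649
d^3M/dt^3 = 16384*e^(7*t)/2401 + 2654208*e^(6*t)/117649 + 3456000*e^(5*t)/117649 + 2211840*e^(4*t)/117649 + 699840*e^(3*t)/117649 + 93312*e^(2*t)/117649 + 2916*e^(t)/117649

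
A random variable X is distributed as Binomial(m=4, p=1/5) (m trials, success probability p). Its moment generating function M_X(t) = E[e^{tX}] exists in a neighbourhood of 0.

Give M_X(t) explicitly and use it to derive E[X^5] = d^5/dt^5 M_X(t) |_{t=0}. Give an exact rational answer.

M_X(t) = (e^(t)/5 + 4/5)^4
M′(t) = 4*e^(4*t)/625 + 48*e^(3*t)/625 + 192*e^(2*t)/625 + 256*e^(t)/625
M′′(t) = 16*e^(4*t)/625 + 144*e^(3*t)/625 + 384*e^(2*t)/625 + 256*e^(t)/625
M′′′(t) = 64*e^(4*t)/625 + 432*e^(3*t)/625 + 768*e^(2*t)/625 + 256*e^(t)/625
M′′′′(t) = 256*e^(4*t)/625 + 1296*e^(3*t)/625 + 1536*e^(2*t)/625 + 256*e^(t)/625
M′′′′′(t) = 1024*e^(4*t)/625 + 3888*e^(3*t)/625 + 3072*e^(2*t)/625 + 256*e^(t)/625

E[X^5] = M′′′′′(0) = 1648/125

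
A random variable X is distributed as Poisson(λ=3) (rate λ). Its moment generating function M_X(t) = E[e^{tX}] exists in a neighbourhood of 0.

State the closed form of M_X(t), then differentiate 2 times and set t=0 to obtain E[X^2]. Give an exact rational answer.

M_X(t) = e^(3*e^(t) - 3)
dM/dt = 3*e^(-3)*e^(t)*e^(3*e^(t))
d^2M/dt^2 = (9*e^(2*t)*e^(3*e^(t)) + 3*e^(t)*e^(3*e^(t)))*e^(-3)

E[X^2] = d^2M/dt^2 |_{t=0} = 12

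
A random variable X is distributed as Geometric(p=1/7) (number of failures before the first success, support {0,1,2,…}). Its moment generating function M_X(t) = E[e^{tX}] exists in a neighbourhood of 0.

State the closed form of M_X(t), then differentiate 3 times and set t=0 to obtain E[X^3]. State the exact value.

E[X^3] = M′′′(0) = 1518

M_X(t) = 1/(7*(1 - 6*e^(t)/7))
M′(t) = 6*e^(t)/(36*e^(2*t) - 84*e^(t) + 49)
M′′(t) = (-36*e^(2*t) - 42*e^(t))/(216*e^(3*t) - 756*e^(2*t) + 882*e^(t) - 343)
M′′′(t) = (216*e^(3*t) + 1008*e^(2*t) + 294*e^(t))/(1296*e^(4*t) - 6048*e^(3*t) + 10584*e^(2*t) - 8232*e^(t) + 2401)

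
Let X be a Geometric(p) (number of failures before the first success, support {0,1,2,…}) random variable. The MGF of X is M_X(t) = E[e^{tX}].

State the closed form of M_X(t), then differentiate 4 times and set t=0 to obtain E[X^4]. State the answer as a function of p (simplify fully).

M_X(t) = p/(-(1 - p)*e^(t) + 1)

E[X^4] = M^(4)(0) = 1 - 15/p + 50/p^2 - 60/p^3 + 24/p^4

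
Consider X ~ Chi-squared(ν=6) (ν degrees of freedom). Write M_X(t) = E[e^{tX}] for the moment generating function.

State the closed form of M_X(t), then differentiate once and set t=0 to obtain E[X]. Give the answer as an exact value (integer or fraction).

M_X(t) = (1 - 2*t)^(-3)
M′(t) = 6/(16*t^4 - 32*t^3 + 24*t^2 - 8*t + 1)

E[X] = M′(0) = 6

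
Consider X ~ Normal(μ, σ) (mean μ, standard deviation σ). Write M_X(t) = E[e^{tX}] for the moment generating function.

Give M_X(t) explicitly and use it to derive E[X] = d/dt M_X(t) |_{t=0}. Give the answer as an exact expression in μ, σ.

E[X] = dM/dt |_{t=0} = μ

M_X(t) = e^(μ*t + σ^2*t^2/2)
dM/dt = μ*e^(μ*t)*e^(σ^2*t^2/2) + σ^2*t*e^(μ*t)*e^(σ^2*t^2/2)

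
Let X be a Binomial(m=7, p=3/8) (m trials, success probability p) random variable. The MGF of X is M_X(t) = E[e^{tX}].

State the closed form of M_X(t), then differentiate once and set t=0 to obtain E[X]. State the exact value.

E[X] = M^(1)(0) = 21/8

M_X(t) = (3*e^(t)/8 + 5/8)^7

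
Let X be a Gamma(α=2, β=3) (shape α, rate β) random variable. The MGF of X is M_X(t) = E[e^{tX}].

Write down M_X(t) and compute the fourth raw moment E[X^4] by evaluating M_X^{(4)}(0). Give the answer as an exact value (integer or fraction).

E[X^4] = D^4[M](0) = 40/27

M_X(t) = 9/(3 - t)^2
D^4[M](t) = 1080/(t^6 - 18*t^5 + 135*t^4 - 540*t^3 + 1215*t^2 - 1458*t + 729)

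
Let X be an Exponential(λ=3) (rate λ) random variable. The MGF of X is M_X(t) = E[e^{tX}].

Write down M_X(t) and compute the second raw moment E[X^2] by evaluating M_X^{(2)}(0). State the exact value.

E[X^2] = d^2M/dt^2 |_{t=0} = 2/9

M_X(t) = 3/(3 - t)
dM/dt = 3/(t^2 - 6*t + 9)
d^2M/dt^2 = -6/(t^3 - 9*t^2 + 27*t - 27)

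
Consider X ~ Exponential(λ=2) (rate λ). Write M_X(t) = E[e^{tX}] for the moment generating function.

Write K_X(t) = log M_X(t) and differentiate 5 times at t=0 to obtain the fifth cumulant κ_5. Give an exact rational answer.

M_X(t) = 2/(2 - t)
K_X(t) = log M_X(t) = -log(2 - t) + log(2)
K′(t) = -1/(t - 2)
K′′(t) = 1/(t^2 - 4*t + 4)
K′′′(t) = -2/(t^3 - 6*t^2 + 12*t - 8)
K′′′′(t) = 6/(t^4 - 8*t^3 + 24*t^2 - 32*t + 16)
K′′′′′(t) = -24/(t^5 - 10*t^4 + 40*t^3 - 80*t^2 + 80*t - 32)

κ_5 = K′′′′′(0) = 3/4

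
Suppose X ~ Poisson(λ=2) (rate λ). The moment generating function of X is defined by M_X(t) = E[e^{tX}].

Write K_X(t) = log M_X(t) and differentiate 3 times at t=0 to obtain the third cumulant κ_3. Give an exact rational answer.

κ_3 = K^(3)(0) = 2

M_X(t) = e^(2*e^(t) - 2)
K_X(t) = log M_X(t) = 2*e^(t) - 2
K^(3)(t) = 2*e^(t)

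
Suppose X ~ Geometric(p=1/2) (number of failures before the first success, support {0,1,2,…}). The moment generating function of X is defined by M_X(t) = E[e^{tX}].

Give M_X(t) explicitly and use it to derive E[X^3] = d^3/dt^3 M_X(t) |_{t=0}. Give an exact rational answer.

M_X(t) = 1/(2*(1 - e^(t)/2))
M′(t) = e^(t)/(e^(2*t) - 4*e^(t) + 4)
M′′(t) = (-e^(2*t) - 2*e^(t))/(e^(3*t) - 6*e^(2*t) + 12*e^(t) - 8)
M′′′(t) = (e^(3*t) + 8*e^(2*t) + 4*e^(t))/(e^(4*t) - 8*e^(3*t) + 24*e^(2*t) - 32*e^(t) + 16)

E[X^3] = M′′′(0) = 13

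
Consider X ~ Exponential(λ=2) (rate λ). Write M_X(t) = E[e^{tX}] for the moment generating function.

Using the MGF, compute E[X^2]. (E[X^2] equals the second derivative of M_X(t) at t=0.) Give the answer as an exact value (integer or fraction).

M_X(t) = 2/(2 - t)
M′(t) = 2/(t^2 - 4*t + 4)
M′′(t) = -4/(t^3 - 6*t^2 + 12*t - 8)

E[X^2] = M′′(0) = 1/2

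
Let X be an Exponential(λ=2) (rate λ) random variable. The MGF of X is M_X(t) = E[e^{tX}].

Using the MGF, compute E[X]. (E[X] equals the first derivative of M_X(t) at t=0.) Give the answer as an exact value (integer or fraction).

E[X] = D[M](0) = 1/2

M_X(t) = 2/(2 - t)
D[M](t) = 2/(t^2 - 4*t + 4)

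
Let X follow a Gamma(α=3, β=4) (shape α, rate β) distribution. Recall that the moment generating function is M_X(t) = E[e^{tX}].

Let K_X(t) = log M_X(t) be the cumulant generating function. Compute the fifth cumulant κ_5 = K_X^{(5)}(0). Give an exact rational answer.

M_X(t) = 64/(4 - t)^3
K_X(t) = log M_X(t) = -3*log(4 - t) + 6*log(2)
K′(t) = -3/(t - 4)
K′′(t) = 3/(t^2 - 8*t + 16)
K′′′(t) = -6/(t^3 - 12*t^2 + 48*t - 64)
K′′′′(t) = 18/(t^4 - 16*t^3 + 96*t^2 - 256*t + 256)
K′′′′′(t) = -72/(t^5 - 20*t^4 + 160*t^3 - 640*t^2 + 1280*t - 1024)

κ_5 = K′′′′′(0) = 9/128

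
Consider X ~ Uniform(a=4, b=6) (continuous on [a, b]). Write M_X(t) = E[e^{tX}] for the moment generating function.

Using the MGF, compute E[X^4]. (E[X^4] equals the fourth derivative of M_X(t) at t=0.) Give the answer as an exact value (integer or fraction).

E[X^4] = d^4M/dt^4 |_{t=0} = 3376/5

M_X(t) = (e^(6*t) - e^(4*t))/(2*t)
dM/dt = (6*t*e^(6*t) - 4*t*e^(4*t) - e^(6*t) + e^(4*t))/(2*t^2)
d^2M/dt^2 = (18*t^2*e^(6*t) - 8*t^2*e^(4*t) - 6*t*e^(6*t) + 4*t*e^(4*t) + e^(6*t) - e^(4*t))/t^3
d^3M/dt^3 = (108*t^3*e^(6*t) - 32*t^3*e^(4*t) - 54*t^2*e^(6*t) + 24*t^2*e^(4*t) + 18*t*e^(6*t) - 12*t*e^(4*t) - 3*e^(6*t) + 3*e^(4*t))/t^4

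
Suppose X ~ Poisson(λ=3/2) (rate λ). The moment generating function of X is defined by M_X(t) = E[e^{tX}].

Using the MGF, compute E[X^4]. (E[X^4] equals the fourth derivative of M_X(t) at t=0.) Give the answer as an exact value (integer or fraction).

E[X^4] = M^(4)(0) = 681/16

M_X(t) = e^(3*e^(t)/2 - 3/2)
M^(4)(t) = (81*e^(4*t)*e^(3*e^(t)/2) + 324*e^(3*t)*e^(3*e^(t)/2) + 252*e^(2*t)*e^(3*e^(t)/2) + 24*e^(t)*e^(3*e^(t)/2))*e^(-3/2)/16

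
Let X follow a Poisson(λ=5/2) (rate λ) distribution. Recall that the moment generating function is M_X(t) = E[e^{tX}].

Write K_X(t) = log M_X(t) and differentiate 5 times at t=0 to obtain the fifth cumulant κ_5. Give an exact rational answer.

κ_5 = d^5K/dt^5 |_{t=0} = 5/2

M_X(t) = e^(5*e^(t)/2 - 5/2)
K_X(t) = log M_X(t) = 5*e^(t)/2 - 5/2
dK/dt = 5*e^(t)/2
d^2K/dt^2 = 5*e^(t)/2
d^3K/dt^3 = 5*e^(t)/2
d^4K/dt^4 = 5*e^(t)/2
d^5K/dt^5 = 5*e^(t)/2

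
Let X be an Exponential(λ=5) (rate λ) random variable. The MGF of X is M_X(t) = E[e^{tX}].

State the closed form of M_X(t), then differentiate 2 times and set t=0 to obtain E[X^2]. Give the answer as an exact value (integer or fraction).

M_X(t) = 5/(5 - t)
M′(t) = 5/(t^2 - 10*t + 25)
M′′(t) = -10/(t^3 - 15*t^2 + 75*t - 125)

E[X^2] = M′′(0) = 2/25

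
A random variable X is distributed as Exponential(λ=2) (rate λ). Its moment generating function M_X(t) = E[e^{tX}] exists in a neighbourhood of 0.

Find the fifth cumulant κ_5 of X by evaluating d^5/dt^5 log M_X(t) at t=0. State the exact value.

κ_5 = d^5K/dt^5 |_{t=0} = 3/4

M_X(t) = 2/(2 - t)
K_X(t) = log M_X(t) = -log(2 - t) + log(2)
dK/dt = -1/(t - 2)
d^2K/dt^2 = 1/(t^2 - 4*t + 4)
d^3K/dt^3 = -2/(t^3 - 6*t^2 + 12*t - 8)
d^4K/dt^4 = 6/(t^4 - 8*t^3 + 24*t^2 - 32*t + 16)
d^5K/dt^5 = -24/(t^5 - 10*t^4 + 40*t^3 - 80*t^2 + 80*t - 32)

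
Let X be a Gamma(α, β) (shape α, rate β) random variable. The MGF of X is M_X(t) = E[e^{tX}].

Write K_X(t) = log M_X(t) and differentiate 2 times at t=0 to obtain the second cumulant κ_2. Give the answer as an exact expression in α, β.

M_X(t) = (β/(β - t))^α
K_X(t) = log M_X(t) = α*(log(β) - log(β - t))
D^2[K](t) = α/(β^2 - 2*β*t + t^2)

κ_2 = D^2[K](0) = α/β^2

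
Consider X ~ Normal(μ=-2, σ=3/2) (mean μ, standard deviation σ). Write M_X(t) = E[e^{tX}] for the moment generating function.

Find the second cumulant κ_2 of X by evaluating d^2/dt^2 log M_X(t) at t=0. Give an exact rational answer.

M_X(t) = e^(9*t^2/8 - 2*t)
K_X(t) = log M_X(t) = 9*t^2/8 - 2*t
dK/dt = 9*t/4 - 2
d^2K/dt^2 = 9/4

κ_2 = d^2K/dt^2 |_{t=0} = 9/4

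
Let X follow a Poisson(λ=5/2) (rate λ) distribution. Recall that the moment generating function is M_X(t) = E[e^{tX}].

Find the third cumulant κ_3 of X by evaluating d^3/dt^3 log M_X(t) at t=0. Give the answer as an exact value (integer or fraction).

κ_3 = K^(3)(0) = 5/2

M_X(t) = e^(5*e^(t)/2 - 5/2)
K_X(t) = log M_X(t) = 5*e^(t)/2 - 5/2
K^(3)(t) = 5*e^(t)/2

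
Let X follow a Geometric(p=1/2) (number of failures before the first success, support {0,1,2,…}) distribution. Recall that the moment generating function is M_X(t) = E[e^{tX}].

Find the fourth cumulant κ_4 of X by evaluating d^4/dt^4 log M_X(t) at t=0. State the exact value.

κ_4 = D^4[K](0) = 26

M_X(t) = 1/(2*(1 - e^(t)/2))
K_X(t) = log M_X(t) = -log(1 - e^(t)/2) - log(2)
D^4[K](t) = (2*e^(3*t) + 16*e^(2*t) + 8*e^(t))/(e^(4*t) - 8*e^(3*t) + 24*e^(2*t) - 32*e^(t) + 16)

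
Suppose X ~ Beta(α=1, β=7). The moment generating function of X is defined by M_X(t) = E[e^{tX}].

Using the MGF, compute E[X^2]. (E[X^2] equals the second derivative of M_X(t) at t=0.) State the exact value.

M_X(t) = ₁F₁(1; 8; t)
dM/dt = ₁F₁(2; 9; t)/8
d^2M/dt^2 = ₁F₁(3; 10; t)/36

E[X^2] = d^2M/dt^2 |_{t=0} = 1/36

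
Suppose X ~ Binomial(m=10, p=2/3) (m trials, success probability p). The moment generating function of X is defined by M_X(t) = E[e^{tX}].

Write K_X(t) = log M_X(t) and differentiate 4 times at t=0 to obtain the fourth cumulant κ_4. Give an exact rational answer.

M_X(t) = (2*e^(t)/3 + 1/3)^10
K_X(t) = log M_X(t) = 10*log(2*e^(t)/3 + 1/3)
dK/dt = 20*e^(t)/(2*e^(t) + 1)
d^2K/dt^2 = 20*e^(t)/(4*e^(2*t) + 4*e^(t) + 1)
d^3K/dt^3 = (-40*e^(2*t) + 20*e^(t))/(8*e^(3*t) + 12*e^(2*t) + 6*e^(t) + 1)
d^4K/dt^4 = (80*e^(3*t) - 160*e^(2*t) + 20*e^(t))/(16*e^(4*t) + 32*e^(3*t) + 24*e^(2*t) + 8*e^(t) + 1)

κ_4 = d^4K/dt^4 |_{t=0} = -20/27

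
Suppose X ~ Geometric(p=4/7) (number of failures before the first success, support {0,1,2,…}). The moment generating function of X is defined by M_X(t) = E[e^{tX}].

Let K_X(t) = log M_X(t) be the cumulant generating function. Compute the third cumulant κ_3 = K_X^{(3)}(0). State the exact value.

κ_3 = K′′′(0) = 105/32

M_X(t) = 4/(7*(1 - 3*e^(t)/7))
K_X(t) = log M_X(t) = -log(1 - 3*e^(t)/7) - log(7) + 2*log(2)
K′(t) = -3*e^(t)/(3*e^(t) - 7)
K′′(t) = 21*e^(t)/(9*e^(2*t) - 42*e^(t) + 49)
K′′′(t) = (-63*e^(2*t) - 147*e^(t))/(27*e^(3*t) - 189*e^(2*t) + 441*e^(t) - 343)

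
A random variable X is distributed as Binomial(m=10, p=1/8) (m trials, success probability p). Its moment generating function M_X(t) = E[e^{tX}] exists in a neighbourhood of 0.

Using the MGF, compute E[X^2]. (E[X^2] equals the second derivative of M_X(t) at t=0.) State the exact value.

M_X(t) = (e^(t)/8 + 7/8)^10

E[X^2] = D^2[M](0) = 85/32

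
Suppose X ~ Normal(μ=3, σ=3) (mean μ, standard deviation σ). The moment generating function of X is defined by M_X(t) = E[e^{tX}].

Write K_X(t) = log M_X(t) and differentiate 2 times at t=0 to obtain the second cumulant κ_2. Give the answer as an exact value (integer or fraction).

M_X(t) = e^(9*t^2/2 + 3*t)
K_X(t) = log M_X(t) = 9*t^2/2 + 3*t
K′(t) = 9*t + 3
K′′(t) = 9

κ_2 = K′′(0) = 9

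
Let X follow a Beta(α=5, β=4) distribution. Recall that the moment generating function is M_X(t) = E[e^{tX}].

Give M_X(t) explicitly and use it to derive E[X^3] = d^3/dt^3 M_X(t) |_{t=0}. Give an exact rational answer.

E[X^3] = M^(3)(0) = 7/33

M_X(t) = ₁F₁(5; 9; t)
M^(3)(t) = 7*₁F₁(8; 12; t)/33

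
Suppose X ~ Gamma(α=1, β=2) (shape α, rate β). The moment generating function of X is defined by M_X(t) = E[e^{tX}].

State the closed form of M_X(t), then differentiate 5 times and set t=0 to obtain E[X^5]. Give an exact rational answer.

E[X^5] = M′′′′′(0) = 15/4

M_X(t) = 2/(2 - t)
M′(t) = 2/(t^2 - 4*t + 4)
M′′(t) = -4/(t^3 - 6*t^2 + 12*t - 8)
M′′′(t) = 12/(t^4 - 8*t^3 + 24*t^2 - 32*t + 16)
M′′′′(t) = -48/(t^5 - 10*t^4 + 40*t^3 - 80*t^2 + 80*t - 32)
M′′′′′(t) = 240/(t^6 - 12*t^5 + 60*t^4 - 160*t^3 + 240*t^2 - 192*t + 64)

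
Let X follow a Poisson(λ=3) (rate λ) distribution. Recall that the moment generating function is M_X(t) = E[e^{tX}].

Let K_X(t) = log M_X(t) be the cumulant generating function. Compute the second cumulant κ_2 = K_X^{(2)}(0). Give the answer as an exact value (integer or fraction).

M_X(t) = e^(3*e^(t) - 3)
K_X(t) = log M_X(t) = 3*e^(t) - 3
K′(t) = 3*e^(t)
K′′(t) = 3*e^(t)

κ_2 = K′′(0) = 3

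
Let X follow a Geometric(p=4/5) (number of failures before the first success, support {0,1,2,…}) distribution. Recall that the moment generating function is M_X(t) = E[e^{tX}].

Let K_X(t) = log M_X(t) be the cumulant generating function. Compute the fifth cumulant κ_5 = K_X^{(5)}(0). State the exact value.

M_X(t) = 4/(5*(1 - e^(t)/5))
K_X(t) = log M_X(t) = -log(1 - e^(t)/5) - log(5) + 2*log(2)
dK/dt = -e^(t)/(e^(t) - 5)
d^2K/dt^2 = 5*e^(t)/(e^(2*t) - 10*e^(t) + 25)
d^3K/dt^3 = (-5*e^(2*t) - 25*e^(t))/(e^(3*t) - 15*e^(2*t) + 75*e^(t) - 125)
d^4K/dt^4 = (5*e^(3*t) + 100*e^(2*t) + 125*e^(t))/(e^(4*t) - 20*e^(3*t) + 150*e^(2*t) - 500*e^(t) + 625)
d^5K/dt^5 = (-5*e^(4*t) - 275*e^(3*t) - 1375*e^(2*t) - 625*e^(t))/(e^(5*t) - 25*e^(4*t) + 250*e^(3*t) - 1250*e^(2*t) + 3125*e^(t) - 3125)

κ_5 = d^5K/dt^5 |_{t=0} = 285/128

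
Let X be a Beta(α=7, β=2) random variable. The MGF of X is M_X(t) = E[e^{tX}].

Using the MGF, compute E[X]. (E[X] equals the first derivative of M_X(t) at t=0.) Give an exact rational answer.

M_X(t) = ₁F₁(7; 9; t)
dM/dt = 7*₁F₁(8; 10; t)/9

E[X] = dM/dt |_{t=0} = 7/9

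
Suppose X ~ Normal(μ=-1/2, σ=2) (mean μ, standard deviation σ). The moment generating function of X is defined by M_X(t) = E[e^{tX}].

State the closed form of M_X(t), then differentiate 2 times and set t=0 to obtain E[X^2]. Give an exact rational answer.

E[X^2] = M^(2)(0) = 17/4

M_X(t) = e^(2*t^2 - t/2)
M^(2)(t) = (64*t^2*e^(2*t^2) - 16*t*e^(2*t^2) + 17*e^(2*t^2))*e^(-t/2)/4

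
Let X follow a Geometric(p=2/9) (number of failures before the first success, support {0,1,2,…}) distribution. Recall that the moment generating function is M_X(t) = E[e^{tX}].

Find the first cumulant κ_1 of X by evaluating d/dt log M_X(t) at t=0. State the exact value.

κ_1 = K^(1)(0) = 7/2

M_X(t) = 2/(9*(1 - 7*e^(t)/9))
K_X(t) = log M_X(t) = -log(1 - 7*e^(t)/9) - 2*log(3) + log(2)
K^(1)(t) = -7*e^(t)/(7*e^(t) - 9)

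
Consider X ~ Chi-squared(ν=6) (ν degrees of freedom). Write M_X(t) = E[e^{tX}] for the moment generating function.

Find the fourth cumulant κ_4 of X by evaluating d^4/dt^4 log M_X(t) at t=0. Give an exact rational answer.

M_X(t) = (1 - 2*t)^(-3)
K_X(t) = log M_X(t) = -3*log(1 - 2*t)
dK/dt = -6/(2*t - 1)
d^2K/dt^2 = 12/(4*t^2 - 4*t + 1)
d^3K/dt^3 = -48/(8*t^3 - 12*t^2 + 6*t - 1)
d^4K/dt^4 = 288/(16*t^4 - 32*t^3 + 24*t^2 - 8*t + 1)

κ_4 = d^4K/dt^4 |_{t=0} = 288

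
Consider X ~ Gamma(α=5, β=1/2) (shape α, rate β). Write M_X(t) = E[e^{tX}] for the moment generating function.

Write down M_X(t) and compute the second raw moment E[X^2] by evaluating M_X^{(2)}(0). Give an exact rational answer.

E[X^2] = M^(2)(0) = 120

M_X(t) = 1/(32*(1/2 - t)^5)
M^(2)(t) = -120/(128*t^7 - 448*t^6 + 672*t^5 - 560*t^4 + 280*t^3 - 84*t^2 + 14*t - 1)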